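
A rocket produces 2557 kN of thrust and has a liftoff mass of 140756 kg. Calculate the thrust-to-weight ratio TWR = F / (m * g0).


TWR = 2557000 / (140756 * 9.81) = 1.85

1.85


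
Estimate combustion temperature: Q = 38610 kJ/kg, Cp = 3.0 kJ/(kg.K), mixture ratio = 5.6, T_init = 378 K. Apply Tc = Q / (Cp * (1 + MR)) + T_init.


Tc = 38610 / (3.0 * (1 + 5.6)) + 378 = 2328 K

2328 K


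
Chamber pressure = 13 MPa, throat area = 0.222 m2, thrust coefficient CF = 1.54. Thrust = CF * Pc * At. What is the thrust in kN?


F = 1.54 * 13e6 * 0.222 = 4.4444e+06 N = 4444.4 kN

4444.4 kN


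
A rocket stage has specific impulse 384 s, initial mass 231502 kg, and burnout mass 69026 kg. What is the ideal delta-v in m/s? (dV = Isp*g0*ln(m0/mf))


Ve = 384 * 9.81 = 3767.04 m/s
dV = 3767.04 * ln(231502/69026) = 4559 m/s

4559 m/s


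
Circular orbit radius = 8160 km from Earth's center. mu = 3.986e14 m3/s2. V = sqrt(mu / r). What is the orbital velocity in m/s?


V = sqrt(3.986e14 / 8160000) = 6989 m/s

6989 m/s


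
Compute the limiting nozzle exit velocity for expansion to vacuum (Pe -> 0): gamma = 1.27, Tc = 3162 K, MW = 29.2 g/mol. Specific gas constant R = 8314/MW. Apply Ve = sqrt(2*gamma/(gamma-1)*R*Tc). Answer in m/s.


R = 8314 / 29.2 = 284.73 J/(kg.K)
Ve = sqrt(2 * 1.27 / (1.27 - 1) * 284.73 * 3162) = 2910 m/s

2910 m/s


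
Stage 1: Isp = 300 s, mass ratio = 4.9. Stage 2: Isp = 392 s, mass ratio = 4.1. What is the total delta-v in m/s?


dV1 = 300 * 9.81 * ln(4.9) = 4677.1 m/s
dV2 = 392 * 9.81 * ln(4.1) = 5426.0 m/s
Total dV = 4677.1 + 5426.0 = 10103.1 m/s ~ 10103 m/s

10103 m/s


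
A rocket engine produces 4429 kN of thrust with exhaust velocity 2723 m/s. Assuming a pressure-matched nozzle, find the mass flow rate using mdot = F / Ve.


mdot = F / Ve = 4429000 / 2723 = 1626.5 kg/s

1626.5 kg/s


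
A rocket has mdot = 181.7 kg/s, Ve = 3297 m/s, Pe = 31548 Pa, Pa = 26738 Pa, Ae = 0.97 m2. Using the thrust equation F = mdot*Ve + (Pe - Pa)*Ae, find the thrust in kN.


F = 181.7 * 3297 + (31548 - 26738) * 0.97 = 603731.0 N = 603.7 kN

603.7 kN


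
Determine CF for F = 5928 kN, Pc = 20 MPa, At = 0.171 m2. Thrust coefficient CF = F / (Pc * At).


CF = 5928000 / (20e6 * 0.171) = 1.73

1.73


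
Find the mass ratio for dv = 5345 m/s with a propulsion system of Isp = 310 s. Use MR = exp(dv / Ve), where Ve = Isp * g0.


Ve = 310 * 9.81 = 3041.1 m/s
MR = exp(5345 / 3041.1) = 5.798

5.798


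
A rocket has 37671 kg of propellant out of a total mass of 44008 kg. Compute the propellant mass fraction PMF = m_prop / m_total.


PMF = 37671 / 44008 = 0.856

0.856


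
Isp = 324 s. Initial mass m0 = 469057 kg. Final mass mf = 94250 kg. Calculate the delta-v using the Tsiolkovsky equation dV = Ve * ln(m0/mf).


Ve = 324 * 9.81 = 3178.44 m/s
dV = 3178.44 * ln(469057/94250) = 5101 m/s

5101 m/s


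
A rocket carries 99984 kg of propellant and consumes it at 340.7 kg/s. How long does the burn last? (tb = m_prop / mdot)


tb = 99984 / 340.7 = 293.5 s

293.5 s


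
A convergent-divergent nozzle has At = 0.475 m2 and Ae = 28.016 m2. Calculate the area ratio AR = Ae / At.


AR = 28.016 / 0.475 = 59.0

59.0


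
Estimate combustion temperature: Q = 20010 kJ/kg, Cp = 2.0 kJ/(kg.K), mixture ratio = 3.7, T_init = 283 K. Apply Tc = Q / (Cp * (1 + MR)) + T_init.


Tc = 20010 / (2.0 * (1 + 3.7)) + 283 = 2412 K

2412 K


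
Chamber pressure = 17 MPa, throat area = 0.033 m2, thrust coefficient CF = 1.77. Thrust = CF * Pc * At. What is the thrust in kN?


F = 1.77 * 17e6 * 0.033 = 992970.0 N = 993.0 kN

993.0 kN


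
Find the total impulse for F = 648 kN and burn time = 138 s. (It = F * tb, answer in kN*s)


It = 648 * 138 = 89424 kN*s

89424 kN*s


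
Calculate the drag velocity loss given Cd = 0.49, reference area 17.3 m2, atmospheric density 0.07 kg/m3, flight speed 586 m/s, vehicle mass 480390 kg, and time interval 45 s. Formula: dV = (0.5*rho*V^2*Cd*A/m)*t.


D = 0.5 * 0.07 * 586^2 * 0.49 * 17.3 = 101883.88 N
a = 101883.88 / 480390 = 0.2121 m/s2
dV = 0.2121 * 45 = 9.5 m/s

9.5 m/s


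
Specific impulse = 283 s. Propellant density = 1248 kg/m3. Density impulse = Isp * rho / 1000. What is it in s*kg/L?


rho*Isp = 283 * 1248 / 1000 = 353 s*kg/L

353 s*kg/L


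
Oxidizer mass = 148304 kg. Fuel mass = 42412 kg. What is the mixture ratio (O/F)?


MR = 148304 / 42412 = 3.5

3.5


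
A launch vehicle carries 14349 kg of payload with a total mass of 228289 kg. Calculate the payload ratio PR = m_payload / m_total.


PR = 14349 / 228289 = 0.0629

0.0629


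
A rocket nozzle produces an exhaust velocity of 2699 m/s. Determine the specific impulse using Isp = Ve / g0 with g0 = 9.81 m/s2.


Isp = Ve / g0 = 2699 / 9.81 = 275.1 s

275.1 s


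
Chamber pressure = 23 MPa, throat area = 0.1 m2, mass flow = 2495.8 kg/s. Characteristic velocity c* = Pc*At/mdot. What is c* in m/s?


c* = 23e6 * 0.1 / 2495.8 = 922 m/s

922 m/s


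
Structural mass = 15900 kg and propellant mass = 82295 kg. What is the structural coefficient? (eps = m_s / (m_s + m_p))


eps = 15900 / (15900 + 82295) = 0.1619

0.1619


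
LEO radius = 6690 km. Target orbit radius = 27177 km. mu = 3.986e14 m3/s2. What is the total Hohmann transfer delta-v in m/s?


V1 = sqrt(mu/r1) = 7718.9 m/s
dV1 = V1*(sqrt(2*r2/(r1+r2)) - 1) = 2059.84 m/s
V2 = sqrt(mu/r2) = 3829.73 m/s
dV2 = V2*(1 - sqrt(2*r1/(r1+r2))) = 1422.55 m/s
Total dV = 3482 m/s

3482 m/s


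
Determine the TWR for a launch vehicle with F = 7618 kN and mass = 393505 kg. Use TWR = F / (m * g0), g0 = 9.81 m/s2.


TWR = 7618000 / (393505 * 9.81) = 1.97

1.97


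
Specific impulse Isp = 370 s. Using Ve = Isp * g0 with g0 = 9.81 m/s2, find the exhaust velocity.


Ve = Isp * g0 = 370 * 9.81 = 3629.7 m/s

3629.7 m/s


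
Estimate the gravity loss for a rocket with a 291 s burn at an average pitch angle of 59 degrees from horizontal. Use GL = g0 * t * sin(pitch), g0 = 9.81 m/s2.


GL = 9.81 * 291 * sin(59 deg) = 2447 m/s

2447 m/s


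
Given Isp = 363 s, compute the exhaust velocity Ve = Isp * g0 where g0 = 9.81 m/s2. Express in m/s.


Ve = Isp * g0 = 363 * 9.81 = 3561.0 m/s

3561.0 m/s


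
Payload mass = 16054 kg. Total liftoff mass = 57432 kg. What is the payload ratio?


PR = 16054 / 57432 = 0.2795

0.2795


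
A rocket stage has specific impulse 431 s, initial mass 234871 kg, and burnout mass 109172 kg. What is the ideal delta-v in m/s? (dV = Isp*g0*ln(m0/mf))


Ve = 431 * 9.81 = 4228.11 m/s
dV = 4228.11 * ln(234871/109172) = 3239 m/s

3239 m/s


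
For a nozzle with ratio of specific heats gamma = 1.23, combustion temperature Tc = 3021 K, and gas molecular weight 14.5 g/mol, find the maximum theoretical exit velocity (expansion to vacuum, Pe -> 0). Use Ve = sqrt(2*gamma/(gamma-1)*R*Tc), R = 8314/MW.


R = 8314 / 14.5 = 573.38 J/(kg.K)
Ve = sqrt(2 * 1.23 / (1.23 - 1) * 573.38 * 3021) = 4304 m/s

4304 m/s


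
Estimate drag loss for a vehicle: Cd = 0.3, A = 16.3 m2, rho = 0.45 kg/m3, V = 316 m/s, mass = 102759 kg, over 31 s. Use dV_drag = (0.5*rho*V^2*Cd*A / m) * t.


D = 0.5 * 0.45 * 316^2 * 0.3 * 16.3 = 109866.56 N
a = 109866.56 / 102759 = 1.0692 m/s2
dV = 1.0692 * 31 = 33.1 m/s

33.1 m/s


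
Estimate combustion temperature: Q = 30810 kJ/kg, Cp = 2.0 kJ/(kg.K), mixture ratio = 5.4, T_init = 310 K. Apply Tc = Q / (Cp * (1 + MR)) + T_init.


Tc = 30810 / (2.0 * (1 + 5.4)) + 310 = 2717 K

2717 K


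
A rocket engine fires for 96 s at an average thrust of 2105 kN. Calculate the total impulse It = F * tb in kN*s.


It = 2105 * 96 = 202080 kN*s

202080 kN*s


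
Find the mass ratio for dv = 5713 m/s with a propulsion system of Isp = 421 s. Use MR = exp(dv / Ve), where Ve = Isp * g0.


Ve = 421 * 9.81 = 4130.01 m/s
MR = exp(5713 / 4130.01) = 3.988

3.988


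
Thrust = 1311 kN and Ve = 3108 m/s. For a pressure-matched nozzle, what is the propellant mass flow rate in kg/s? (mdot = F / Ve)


mdot = F / Ve = 1311000 / 3108 = 421.8 kg/s

421.8 kg/s


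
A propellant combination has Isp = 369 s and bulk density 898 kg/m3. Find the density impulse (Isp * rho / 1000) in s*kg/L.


rho*Isp = 369 * 898 / 1000 = 331 s*kg/L

331 s*kg/L


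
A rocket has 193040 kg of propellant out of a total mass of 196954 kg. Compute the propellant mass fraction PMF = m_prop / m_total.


PMF = 193040 / 196954 = 0.98

0.98


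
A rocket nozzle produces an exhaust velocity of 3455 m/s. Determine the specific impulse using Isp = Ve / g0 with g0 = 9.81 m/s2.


Isp = Ve / g0 = 3455 / 9.81 = 352.2 s

352.2 s


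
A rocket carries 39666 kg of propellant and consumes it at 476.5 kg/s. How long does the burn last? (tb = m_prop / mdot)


tb = 39666 / 476.5 = 83.2 s

83.2 s


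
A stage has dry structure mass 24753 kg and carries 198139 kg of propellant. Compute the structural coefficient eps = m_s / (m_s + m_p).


eps = 24753 / (24753 + 198139) = 0.1111

0.1111


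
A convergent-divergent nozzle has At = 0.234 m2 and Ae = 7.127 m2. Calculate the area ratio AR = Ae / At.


AR = 7.127 / 0.234 = 30.5

30.5


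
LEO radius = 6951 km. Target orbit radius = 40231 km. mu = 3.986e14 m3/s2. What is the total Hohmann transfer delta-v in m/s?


V1 = sqrt(mu/r1) = 7572.6 m/s
dV1 = V1*(sqrt(2*r2/(r1+r2)) - 1) = 2316.4 m/s
V2 = sqrt(mu/r2) = 3147.66 m/s
dV2 = V2*(1 - sqrt(2*r1/(r1+r2))) = 1439.07 m/s
Total dV = 3755 m/s

3755 m/s


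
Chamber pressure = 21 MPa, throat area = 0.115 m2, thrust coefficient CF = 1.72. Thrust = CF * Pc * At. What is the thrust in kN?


F = 1.72 * 21e6 * 0.115 = 4.1538e+06 N = 4153.8 kN

4153.8 kN


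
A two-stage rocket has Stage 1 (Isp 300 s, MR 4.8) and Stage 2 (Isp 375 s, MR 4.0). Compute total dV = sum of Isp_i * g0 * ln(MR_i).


dV1 = 300 * 9.81 * ln(4.8) = 4616.4 m/s
dV2 = 375 * 9.81 * ln(4.0) = 5099.8 m/s
Total dV = 4616.4 + 5099.8 = 9716.2 m/s ~ 9716 m/s

9716 m/s


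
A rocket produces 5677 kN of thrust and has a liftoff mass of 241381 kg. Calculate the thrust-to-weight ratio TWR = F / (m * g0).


TWR = 5677000 / (241381 * 9.81) = 2.4

2.4


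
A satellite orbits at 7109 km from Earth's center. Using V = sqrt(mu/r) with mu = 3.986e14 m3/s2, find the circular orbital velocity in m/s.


V = sqrt(3.986e14 / 7109000) = 7488 m/s

7488 m/s


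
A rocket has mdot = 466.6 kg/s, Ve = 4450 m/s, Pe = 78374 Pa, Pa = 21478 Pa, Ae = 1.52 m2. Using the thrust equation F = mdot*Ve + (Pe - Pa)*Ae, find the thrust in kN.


F = 466.6 * 4450 + (78374 - 21478) * 1.52 = 2.1629e+06 N = 2162.9 kN

2162.9 kN


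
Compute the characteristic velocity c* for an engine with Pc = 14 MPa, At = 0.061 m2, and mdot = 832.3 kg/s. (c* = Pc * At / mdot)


c* = 14e6 * 0.061 / 832.3 = 1026 m/s

1026 m/s


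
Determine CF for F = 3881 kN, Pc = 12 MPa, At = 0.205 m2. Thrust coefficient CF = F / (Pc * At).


CF = 3881000 / (12e6 * 0.205) = 1.58

1.58


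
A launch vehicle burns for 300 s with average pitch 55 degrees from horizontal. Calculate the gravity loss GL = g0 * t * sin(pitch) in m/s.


GL = 9.81 * 300 * sin(55 deg) = 2411 m/s

2411 m/s


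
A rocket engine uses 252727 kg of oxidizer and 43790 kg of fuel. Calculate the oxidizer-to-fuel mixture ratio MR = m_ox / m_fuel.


MR = 252727 / 43790 = 5.77

5.77


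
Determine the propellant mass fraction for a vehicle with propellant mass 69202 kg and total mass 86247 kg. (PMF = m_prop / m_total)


PMF = 69202 / 86247 = 0.802

0.802


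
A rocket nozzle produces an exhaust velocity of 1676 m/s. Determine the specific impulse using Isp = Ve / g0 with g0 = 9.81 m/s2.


Isp = Ve / g0 = 1676 / 9.81 = 170.8 s

170.8 s


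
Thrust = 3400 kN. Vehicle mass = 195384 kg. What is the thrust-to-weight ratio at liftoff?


TWR = 3400000 / (195384 * 9.81) = 1.77

1.77


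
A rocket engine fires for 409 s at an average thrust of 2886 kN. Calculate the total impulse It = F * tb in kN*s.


It = 2886 * 409 = 1180374 kN*s

1180374 kN*s


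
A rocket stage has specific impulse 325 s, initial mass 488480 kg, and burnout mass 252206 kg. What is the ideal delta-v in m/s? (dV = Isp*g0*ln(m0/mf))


Ve = 325 * 9.81 = 3188.25 m/s
dV = 3188.25 * ln(488480/252206) = 2108 m/s

2108 m/s


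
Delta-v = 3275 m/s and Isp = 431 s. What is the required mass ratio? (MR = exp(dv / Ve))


Ve = 431 * 9.81 = 4228.11 m/s
MR = exp(3275 / 4228.11) = 2.17

2.17


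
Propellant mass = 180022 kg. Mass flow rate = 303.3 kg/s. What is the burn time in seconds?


tb = 180022 / 303.3 = 593.5 s

593.5 s


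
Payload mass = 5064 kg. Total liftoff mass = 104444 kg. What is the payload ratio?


PR = 5064 / 104444 = 0.0485

0.0485


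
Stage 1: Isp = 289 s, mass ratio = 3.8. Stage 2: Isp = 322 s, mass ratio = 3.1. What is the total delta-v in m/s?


dV1 = 289 * 9.81 * ln(3.8) = 3784.8 m/s
dV2 = 322 * 9.81 * ln(3.1) = 3573.9 m/s
Total dV = 3784.8 + 3573.9 = 7358.7 m/s ~ 7359 m/s

7359 m/s


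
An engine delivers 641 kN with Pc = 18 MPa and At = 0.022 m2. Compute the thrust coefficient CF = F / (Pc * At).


CF = 641000 / (18e6 * 0.022) = 1.62

1.62


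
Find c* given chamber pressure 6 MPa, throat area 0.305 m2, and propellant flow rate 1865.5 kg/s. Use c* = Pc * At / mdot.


c* = 6e6 * 0.305 / 1865.5 = 981 m/s

981 m/s


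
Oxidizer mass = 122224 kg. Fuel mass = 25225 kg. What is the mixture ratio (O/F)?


MR = 122224 / 25225 = 4.85

4.85


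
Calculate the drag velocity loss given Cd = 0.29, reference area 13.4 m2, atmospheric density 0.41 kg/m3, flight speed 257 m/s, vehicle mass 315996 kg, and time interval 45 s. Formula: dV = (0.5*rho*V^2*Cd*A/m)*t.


D = 0.5 * 0.41 * 257^2 * 0.29 * 13.4 = 52616.61 N
a = 52616.61 / 315996 = 0.1665 m/s2
dV = 0.1665 * 45 = 7.5 m/s

7.5 m/s


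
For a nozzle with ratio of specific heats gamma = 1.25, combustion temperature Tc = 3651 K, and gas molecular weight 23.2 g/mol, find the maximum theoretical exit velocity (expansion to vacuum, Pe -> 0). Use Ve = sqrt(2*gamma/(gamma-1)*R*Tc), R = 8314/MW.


R = 8314 / 23.2 = 358.36 J/(kg.K)
Ve = sqrt(2 * 1.25 / (1.25 - 1) * 358.36 * 3651) = 3617 m/s

3617 m/s


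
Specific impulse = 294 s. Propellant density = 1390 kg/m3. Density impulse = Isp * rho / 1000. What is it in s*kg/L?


rho*Isp = 294 * 1390 / 1000 = 409 s*kg/L

409 s*kg/L


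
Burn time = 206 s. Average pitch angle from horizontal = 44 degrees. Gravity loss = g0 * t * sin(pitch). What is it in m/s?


GL = 9.81 * 206 * sin(44 deg) = 1404 m/s

1404 m/s


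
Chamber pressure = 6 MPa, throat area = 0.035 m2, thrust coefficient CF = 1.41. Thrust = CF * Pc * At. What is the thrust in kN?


F = 1.41 * 6e6 * 0.035 = 296100.0 N = 296.1 kN

296.1 kN


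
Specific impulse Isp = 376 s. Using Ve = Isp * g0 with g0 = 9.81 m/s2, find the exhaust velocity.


Ve = Isp * g0 = 376 * 9.81 = 3688.6 m/s

3688.6 m/s


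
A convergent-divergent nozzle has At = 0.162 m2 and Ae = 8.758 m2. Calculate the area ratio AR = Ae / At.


AR = 8.758 / 0.162 = 54.1

54.1


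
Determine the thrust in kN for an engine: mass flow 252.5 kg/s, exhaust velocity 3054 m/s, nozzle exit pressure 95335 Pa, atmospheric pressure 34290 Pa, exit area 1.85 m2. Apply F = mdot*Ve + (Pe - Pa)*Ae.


F = 252.5 * 3054 + (95335 - 34290) * 1.85 = 884068.0 N = 884.1 kN

884.1 kN


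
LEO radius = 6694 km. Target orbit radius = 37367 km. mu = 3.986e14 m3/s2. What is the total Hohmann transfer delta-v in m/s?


V1 = sqrt(mu/r1) = 7716.6 m/s
dV1 = V1*(sqrt(2*r2/(r1+r2)) - 1) = 2333.21 m/s
V2 = sqrt(mu/r2) = 3266.06 m/s
dV2 = V2*(1 - sqrt(2*r1/(r1+r2))) = 1465.72 m/s
Total dV = 3799 m/s

3799 m/s


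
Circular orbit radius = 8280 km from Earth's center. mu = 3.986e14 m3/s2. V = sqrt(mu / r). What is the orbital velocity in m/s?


V = sqrt(3.986e14 / 8280000) = 6938 m/s

6938 m/s


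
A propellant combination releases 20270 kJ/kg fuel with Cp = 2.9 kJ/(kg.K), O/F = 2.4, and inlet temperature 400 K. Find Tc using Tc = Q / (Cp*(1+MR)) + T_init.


Tc = 20270 / (2.9 * (1 + 2.4)) + 400 = 2456 K

2456 K


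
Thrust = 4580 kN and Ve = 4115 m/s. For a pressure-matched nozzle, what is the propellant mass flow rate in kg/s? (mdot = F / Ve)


mdot = F / Ve = 4580000 / 4115 = 1113.0 kg/s

1113.0 kg/s


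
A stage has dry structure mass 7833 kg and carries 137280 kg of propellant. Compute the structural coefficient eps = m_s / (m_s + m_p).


eps = 7833 / (7833 + 137280) = 0.054

0.054


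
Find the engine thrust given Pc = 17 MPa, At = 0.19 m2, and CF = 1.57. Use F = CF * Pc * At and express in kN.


F = 1.57 * 17e6 * 0.19 = 5.0711e+06 N = 5071.1 kN

5071.1 kN


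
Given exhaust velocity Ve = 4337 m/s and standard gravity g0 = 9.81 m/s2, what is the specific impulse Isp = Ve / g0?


Isp = Ve / g0 = 4337 / 9.81 = 442.1 s

442.1 s


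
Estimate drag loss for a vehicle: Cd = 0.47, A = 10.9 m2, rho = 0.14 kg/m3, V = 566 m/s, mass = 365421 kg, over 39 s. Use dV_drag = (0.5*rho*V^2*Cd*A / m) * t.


D = 0.5 * 0.14 * 566^2 * 0.47 * 10.9 = 114882.87 N
a = 114882.87 / 365421 = 0.3144 m/s2
dV = 0.3144 * 39 = 12.3 m/s

12.3 m/s


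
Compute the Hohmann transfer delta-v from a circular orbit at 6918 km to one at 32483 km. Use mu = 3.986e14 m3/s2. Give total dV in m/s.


V1 = sqrt(mu/r1) = 7590.64 m/s
dV1 = V1*(sqrt(2*r2/(r1+r2)) - 1) = 2156.29 m/s
V2 = sqrt(mu/r2) = 3503.0 m/s
dV2 = V2*(1 - sqrt(2*r1/(r1+r2))) = 1427.17 m/s
Total dV = 3583 m/s

3583 m/s


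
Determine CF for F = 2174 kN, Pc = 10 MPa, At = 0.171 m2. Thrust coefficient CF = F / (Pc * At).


CF = 2174000 / (10e6 * 0.171) = 1.27

1.27


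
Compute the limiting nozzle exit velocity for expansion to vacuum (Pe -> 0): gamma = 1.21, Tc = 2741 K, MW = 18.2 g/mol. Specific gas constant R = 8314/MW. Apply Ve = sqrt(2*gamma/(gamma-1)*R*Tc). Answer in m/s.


R = 8314 / 18.2 = 456.81 J/(kg.K)
Ve = sqrt(2 * 1.21 / (1.21 - 1) * 456.81 * 2741) = 3799 m/s

3799 m/s


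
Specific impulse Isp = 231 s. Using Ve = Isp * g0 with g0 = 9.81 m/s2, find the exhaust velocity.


Ve = Isp * g0 = 231 * 9.81 = 2266.1 m/s

2266.1 m/s


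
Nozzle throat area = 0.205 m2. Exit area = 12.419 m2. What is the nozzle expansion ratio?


AR = 12.419 / 0.205 = 60.6

60.6


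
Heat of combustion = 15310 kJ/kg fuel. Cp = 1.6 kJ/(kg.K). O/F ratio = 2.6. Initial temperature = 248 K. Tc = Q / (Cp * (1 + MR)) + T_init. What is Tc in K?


Tc = 15310 / (1.6 * (1 + 2.6)) + 248 = 2906 K

2906 K


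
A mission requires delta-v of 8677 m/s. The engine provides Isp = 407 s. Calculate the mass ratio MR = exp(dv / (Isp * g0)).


Ve = 407 * 9.81 = 3992.67 m/s
MR = exp(8677 / 3992.67) = 8.787

8.787


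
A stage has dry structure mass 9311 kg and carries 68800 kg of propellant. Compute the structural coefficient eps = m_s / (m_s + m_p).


eps = 9311 / (9311 + 68800) = 0.1192

0.1192


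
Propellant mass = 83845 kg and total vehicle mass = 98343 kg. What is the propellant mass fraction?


PMF = 83845 / 98343 = 0.853

0.853


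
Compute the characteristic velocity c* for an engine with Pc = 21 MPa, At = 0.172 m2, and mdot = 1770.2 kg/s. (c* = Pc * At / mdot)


c* = 21e6 * 0.172 / 1770.2 = 2040 m/s

2040 m/s


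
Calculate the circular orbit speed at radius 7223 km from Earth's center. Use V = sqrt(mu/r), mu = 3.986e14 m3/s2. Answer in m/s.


V = sqrt(3.986e14 / 7223000) = 7429 m/s

7429 m/s


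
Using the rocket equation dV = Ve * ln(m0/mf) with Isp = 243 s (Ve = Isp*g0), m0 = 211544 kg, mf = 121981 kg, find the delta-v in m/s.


Ve = 243 * 9.81 = 2383.83 m/s
dV = 2383.83 * ln(211544/121981) = 1312 m/s

1312 m/s


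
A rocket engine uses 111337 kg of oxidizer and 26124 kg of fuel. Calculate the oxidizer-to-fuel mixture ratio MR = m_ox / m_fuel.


MR = 111337 / 26124 = 4.26

4.26


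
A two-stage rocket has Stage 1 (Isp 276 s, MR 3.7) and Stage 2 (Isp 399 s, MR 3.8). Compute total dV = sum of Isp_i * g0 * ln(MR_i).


dV1 = 276 * 9.81 * ln(3.7) = 3542.4 m/s
dV2 = 399 * 9.81 * ln(3.8) = 5225.4 m/s
Total dV = 3542.4 + 5225.4 = 8767.8 m/s ~ 8768 m/s

8768 m/s


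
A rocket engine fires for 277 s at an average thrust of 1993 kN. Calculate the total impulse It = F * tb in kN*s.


It = 1993 * 277 = 552061 kN*s

552061 kN*s


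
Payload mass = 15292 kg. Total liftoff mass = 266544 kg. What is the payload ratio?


PR = 15292 / 266544 = 0.0574

0.0574


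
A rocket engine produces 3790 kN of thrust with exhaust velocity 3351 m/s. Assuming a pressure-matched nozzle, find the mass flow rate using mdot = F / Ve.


mdot = F / Ve = 3790000 / 3351 = 1131.0 kg/s

1131.0 kg/s


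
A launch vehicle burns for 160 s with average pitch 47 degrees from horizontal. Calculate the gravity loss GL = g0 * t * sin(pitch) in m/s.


GL = 9.81 * 160 * sin(47 deg) = 1148 m/s

1148 m/s


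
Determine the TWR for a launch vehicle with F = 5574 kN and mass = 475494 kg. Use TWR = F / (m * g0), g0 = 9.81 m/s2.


TWR = 5574000 / (475494 * 9.81) = 1.19

1.19


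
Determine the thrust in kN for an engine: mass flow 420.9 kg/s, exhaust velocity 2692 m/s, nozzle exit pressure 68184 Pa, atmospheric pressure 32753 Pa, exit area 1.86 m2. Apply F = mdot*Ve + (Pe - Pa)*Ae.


F = 420.9 * 2692 + (68184 - 32753) * 1.86 = 1.1990e+06 N = 1199.0 kN

1199.0 kN


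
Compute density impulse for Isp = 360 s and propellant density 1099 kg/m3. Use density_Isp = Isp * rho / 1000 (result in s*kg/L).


rho*Isp = 360 * 1099 / 1000 = 396 s*kg/L

396 s*kg/L


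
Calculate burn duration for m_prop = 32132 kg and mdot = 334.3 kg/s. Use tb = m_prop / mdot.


tb = 32132 / 334.3 = 96.1 s

96.1 s


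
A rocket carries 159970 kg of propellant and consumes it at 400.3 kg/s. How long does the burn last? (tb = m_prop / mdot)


tb = 159970 / 400.3 = 399.6 s

399.6 s


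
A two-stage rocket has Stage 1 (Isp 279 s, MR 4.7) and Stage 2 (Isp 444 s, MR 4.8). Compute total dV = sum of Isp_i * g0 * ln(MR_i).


dV1 = 279 * 9.81 * ln(4.7) = 4235.7 m/s
dV2 = 444 * 9.81 * ln(4.8) = 6832.3 m/s
Total dV = 4235.7 + 6832.3 = 11068.0 m/s ~ 11068 m/s

11068 m/s


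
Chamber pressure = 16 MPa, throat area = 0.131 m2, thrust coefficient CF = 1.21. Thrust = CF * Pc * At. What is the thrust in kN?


F = 1.21 * 16e6 * 0.131 = 2.5362e+06 N = 2536.2 kN

2536.2 kN


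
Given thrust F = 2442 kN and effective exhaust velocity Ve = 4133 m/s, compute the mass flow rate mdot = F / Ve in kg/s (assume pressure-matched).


mdot = F / Ve = 2442000 / 4133 = 590.9 kg/s

590.9 kg/s


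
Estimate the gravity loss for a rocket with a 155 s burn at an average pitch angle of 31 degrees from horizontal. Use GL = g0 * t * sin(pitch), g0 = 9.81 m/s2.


GL = 9.81 * 155 * sin(31 deg) = 783 m/s

783 m/s


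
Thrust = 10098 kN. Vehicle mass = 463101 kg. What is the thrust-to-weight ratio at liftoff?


TWR = 10098000 / (463101 * 9.81) = 2.22

2.22


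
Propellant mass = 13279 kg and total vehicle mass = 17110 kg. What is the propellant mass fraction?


PMF = 13279 / 17110 = 0.776

0.776


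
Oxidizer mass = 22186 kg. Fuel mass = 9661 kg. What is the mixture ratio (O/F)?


MR = 22186 / 9661 = 2.3

2.3


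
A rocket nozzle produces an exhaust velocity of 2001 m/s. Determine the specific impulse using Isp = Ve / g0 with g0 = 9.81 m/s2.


Isp = Ve / g0 = 2001 / 9.81 = 204.0 s

204.0 s


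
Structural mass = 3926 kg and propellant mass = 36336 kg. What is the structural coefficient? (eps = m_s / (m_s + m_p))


eps = 3926 / (3926 + 36336) = 0.0975

0.0975


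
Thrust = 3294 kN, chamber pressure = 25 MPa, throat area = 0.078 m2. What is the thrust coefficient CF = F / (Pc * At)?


CF = 3294000 / (25e6 * 0.078) = 1.69

1.69


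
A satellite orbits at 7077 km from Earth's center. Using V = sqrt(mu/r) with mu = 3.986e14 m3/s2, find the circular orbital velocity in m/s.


V = sqrt(3.986e14 / 7077000) = 7505 m/s

7505 m/s


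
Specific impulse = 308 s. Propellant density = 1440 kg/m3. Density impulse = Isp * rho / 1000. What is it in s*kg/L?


rho*Isp = 308 * 1440 / 1000 = 444 s*kg/L

444 s*kg/L


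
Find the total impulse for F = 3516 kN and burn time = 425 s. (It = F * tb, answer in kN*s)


It = 3516 * 425 = 1494300 kN*s

1494300 kN*s


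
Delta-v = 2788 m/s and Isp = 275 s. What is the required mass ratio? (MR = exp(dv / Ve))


Ve = 275 * 9.81 = 2697.75 m/s
MR = exp(2788 / 2697.75) = 2.811

2.811


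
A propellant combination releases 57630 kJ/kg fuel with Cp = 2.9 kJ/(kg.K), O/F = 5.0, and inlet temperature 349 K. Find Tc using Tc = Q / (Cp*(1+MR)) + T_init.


Tc = 57630 / (2.9 * (1 + 5.0)) + 349 = 3661 K

3661 K


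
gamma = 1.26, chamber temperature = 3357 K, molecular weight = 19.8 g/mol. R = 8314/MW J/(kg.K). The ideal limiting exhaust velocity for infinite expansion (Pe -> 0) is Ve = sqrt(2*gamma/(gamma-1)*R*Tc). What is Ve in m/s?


R = 8314 / 19.8 = 419.9 J/(kg.K)
Ve = sqrt(2 * 1.26 / (1.26 - 1) * 419.9 * 3357) = 3696 m/s

3696 m/s


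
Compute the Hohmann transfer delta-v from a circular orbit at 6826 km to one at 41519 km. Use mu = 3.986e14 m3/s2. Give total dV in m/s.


V1 = sqrt(mu/r1) = 7641.62 m/s
dV1 = V1*(sqrt(2*r2/(r1+r2)) - 1) = 2373.31 m/s
V2 = sqrt(mu/r2) = 3098.46 m/s
dV2 = V2*(1 - sqrt(2*r1/(r1+r2))) = 1451.93 m/s
Total dV = 3825 m/s

3825 m/s


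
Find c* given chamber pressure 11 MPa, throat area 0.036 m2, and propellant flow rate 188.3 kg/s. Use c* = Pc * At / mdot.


c* = 11e6 * 0.036 / 188.3 = 2103 m/s

2103 m/s


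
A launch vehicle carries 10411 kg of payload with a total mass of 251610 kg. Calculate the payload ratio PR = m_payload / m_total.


PR = 10411 / 251610 = 0.0414

0.0414


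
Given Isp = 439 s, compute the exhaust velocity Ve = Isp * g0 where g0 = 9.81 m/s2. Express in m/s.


Ve = Isp * g0 = 439 * 9.81 = 4306.6 m/s

4306.6 m/s


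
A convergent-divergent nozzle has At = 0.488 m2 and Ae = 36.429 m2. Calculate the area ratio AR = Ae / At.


AR = 36.429 / 0.488 = 74.6

74.6


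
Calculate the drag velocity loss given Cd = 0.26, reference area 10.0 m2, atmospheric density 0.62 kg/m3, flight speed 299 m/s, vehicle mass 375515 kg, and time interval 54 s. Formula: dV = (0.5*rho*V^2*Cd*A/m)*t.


D = 0.5 * 0.62 * 299^2 * 0.26 * 10.0 = 72057.21 N
a = 72057.21 / 375515 = 0.1919 m/s2
dV = 0.1919 * 54 = 10.4 m/s

10.4 m/s


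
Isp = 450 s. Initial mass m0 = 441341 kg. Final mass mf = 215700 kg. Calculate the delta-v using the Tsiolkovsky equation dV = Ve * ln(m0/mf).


Ve = 450 * 9.81 = 4414.5 m/s
dV = 4414.5 * ln(441341/215700) = 3160 m/s

3160 m/s


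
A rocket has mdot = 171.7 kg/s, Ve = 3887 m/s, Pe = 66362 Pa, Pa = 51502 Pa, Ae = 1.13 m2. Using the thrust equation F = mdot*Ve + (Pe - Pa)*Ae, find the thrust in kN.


F = 171.7 * 3887 + (66362 - 51502) * 1.13 = 684190.0 N = 684.2 kN

684.2 kN


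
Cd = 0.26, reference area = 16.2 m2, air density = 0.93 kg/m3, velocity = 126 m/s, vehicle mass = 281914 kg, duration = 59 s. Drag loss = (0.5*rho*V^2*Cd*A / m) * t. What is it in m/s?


D = 0.5 * 0.93 * 126^2 * 0.26 * 16.2 = 31094.42 N
a = 31094.42 / 281914 = 0.1103 m/s2
dV = 0.1103 * 59 = 6.5 m/s

6.5 m/s


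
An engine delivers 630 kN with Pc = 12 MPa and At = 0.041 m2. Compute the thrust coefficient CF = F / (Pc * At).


CF = 630000 / (12e6 * 0.041) = 1.28

1.28


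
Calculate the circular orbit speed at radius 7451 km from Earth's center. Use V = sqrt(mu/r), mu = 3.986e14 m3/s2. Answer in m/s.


V = sqrt(3.986e14 / 7451000) = 7314 m/s

7314 m/s


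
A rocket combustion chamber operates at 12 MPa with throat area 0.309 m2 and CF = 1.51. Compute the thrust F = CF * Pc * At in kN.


F = 1.51 * 12e6 * 0.309 = 5.5991e+06 N = 5599.1 kN

5599.1 kN


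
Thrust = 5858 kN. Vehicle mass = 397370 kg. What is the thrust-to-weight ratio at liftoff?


TWR = 5858000 / (397370 * 9.81) = 1.5

1.5


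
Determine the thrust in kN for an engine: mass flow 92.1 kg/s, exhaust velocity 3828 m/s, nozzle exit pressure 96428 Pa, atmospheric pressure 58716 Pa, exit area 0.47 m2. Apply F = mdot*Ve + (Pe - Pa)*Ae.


F = 92.1 * 3828 + (96428 - 58716) * 0.47 = 370283.0 N = 370.3 kN

370.3 kN


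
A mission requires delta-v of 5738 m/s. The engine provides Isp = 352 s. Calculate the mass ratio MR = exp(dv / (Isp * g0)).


Ve = 352 * 9.81 = 3453.12 m/s
MR = exp(5738 / 3453.12) = 5.268

5.268


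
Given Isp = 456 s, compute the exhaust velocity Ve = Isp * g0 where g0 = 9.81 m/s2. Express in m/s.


Ve = Isp * g0 = 456 * 9.81 = 4473.4 m/s

4473.4 m/s


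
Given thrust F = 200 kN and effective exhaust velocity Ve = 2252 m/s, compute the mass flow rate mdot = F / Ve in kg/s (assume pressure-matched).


mdot = F / Ve = 200000 / 2252 = 88.8 kg/s

88.8 kg/s


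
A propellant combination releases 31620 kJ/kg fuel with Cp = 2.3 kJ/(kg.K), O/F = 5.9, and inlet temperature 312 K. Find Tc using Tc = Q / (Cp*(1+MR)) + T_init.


Tc = 31620 / (2.3 * (1 + 5.9)) + 312 = 2304 K

2304 K


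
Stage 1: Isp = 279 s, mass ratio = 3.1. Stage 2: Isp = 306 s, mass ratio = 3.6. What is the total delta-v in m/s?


dV1 = 279 * 9.81 * ln(3.1) = 3096.6 m/s
dV2 = 306 * 9.81 * ln(3.6) = 3845.2 m/s
Total dV = 3096.6 + 3845.2 = 6941.8 m/s ~ 6942 m/s

6942 m/s


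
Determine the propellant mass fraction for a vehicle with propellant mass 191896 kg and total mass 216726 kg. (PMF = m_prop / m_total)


PMF = 191896 / 216726 = 0.885

0.885


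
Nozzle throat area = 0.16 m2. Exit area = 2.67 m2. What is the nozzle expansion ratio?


AR = 2.67 / 0.16 = 16.7

16.7


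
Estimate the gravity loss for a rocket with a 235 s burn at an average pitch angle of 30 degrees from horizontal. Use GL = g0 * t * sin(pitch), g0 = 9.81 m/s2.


GL = 9.81 * 235 * sin(30 deg) = 1153 m/s

1153 m/s


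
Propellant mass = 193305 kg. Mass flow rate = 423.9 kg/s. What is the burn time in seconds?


tb = 193305 / 423.9 = 456.0 s

456.0 s


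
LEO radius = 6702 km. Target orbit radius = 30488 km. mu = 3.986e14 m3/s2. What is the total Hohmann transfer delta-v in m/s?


V1 = sqrt(mu/r1) = 7711.99 m/s
dV1 = V1*(sqrt(2*r2/(r1+r2)) - 1) = 2162.91 m/s
V2 = sqrt(mu/r2) = 3615.8 m/s
dV2 = V2*(1 - sqrt(2*r1/(r1+r2))) = 1445.06 m/s
Total dV = 3608 m/s

3608 m/s


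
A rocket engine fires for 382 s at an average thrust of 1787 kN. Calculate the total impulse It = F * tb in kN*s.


It = 1787 * 382 = 682634 kN*s

682634 kN*s


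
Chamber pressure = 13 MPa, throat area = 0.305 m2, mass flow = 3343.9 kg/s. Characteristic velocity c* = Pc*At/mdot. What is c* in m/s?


c* = 13e6 * 0.305 / 3343.9 = 1186 m/s

1186 m/s


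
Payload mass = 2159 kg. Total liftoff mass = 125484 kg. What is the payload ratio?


PR = 2159 / 125484 = 0.0172

0.0172


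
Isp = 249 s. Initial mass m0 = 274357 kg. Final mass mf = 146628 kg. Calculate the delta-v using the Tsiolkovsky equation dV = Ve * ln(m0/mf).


Ve = 249 * 9.81 = 2442.69 m/s
dV = 2442.69 * ln(274357/146628) = 1530 m/s

1530 m/s


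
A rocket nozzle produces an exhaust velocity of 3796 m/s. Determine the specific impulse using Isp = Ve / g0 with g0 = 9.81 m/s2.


Isp = Ve / g0 = 3796 / 9.81 = 387.0 s

387.0 s


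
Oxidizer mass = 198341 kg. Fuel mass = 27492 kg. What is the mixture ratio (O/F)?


MR = 198341 / 27492 = 7.21

7.21


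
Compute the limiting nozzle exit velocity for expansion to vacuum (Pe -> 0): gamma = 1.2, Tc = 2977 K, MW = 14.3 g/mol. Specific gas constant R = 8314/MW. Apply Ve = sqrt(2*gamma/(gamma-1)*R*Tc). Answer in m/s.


R = 8314 / 14.3 = 581.4 J/(kg.K)
Ve = sqrt(2 * 1.2 / (1.2 - 1) * 581.4 * 2977) = 4557 m/s

4557 m/s


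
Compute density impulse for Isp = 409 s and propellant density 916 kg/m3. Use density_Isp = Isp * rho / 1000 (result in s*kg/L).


rho*Isp = 409 * 916 / 1000 = 375 s*kg/L

375 s*kg/L


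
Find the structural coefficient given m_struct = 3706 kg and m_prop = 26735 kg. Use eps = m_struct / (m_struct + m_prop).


eps = 3706 / (3706 + 26735) = 0.1217

0.1217


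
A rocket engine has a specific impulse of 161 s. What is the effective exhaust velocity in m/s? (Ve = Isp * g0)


Ve = Isp * g0 = 161 * 9.81 = 1579.4 m/s

1579.4 m/s


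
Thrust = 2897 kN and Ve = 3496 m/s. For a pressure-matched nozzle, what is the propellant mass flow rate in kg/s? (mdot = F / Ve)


mdot = F / Ve = 2897000 / 3496 = 828.7 kg/s

828.7 kg/s


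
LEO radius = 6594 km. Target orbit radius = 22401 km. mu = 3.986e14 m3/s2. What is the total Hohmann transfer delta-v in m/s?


V1 = sqrt(mu/r1) = 7774.89 m/s
dV1 = V1*(sqrt(2*r2/(r1+r2)) - 1) = 1889.65 m/s
V2 = sqrt(mu/r2) = 4218.28 m/s
dV2 = V2*(1 - sqrt(2*r1/(r1+r2))) = 1373.4 m/s
Total dV = 3263 m/s

3263 m/s


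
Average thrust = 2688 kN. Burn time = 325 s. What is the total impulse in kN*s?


It = 2688 * 325 = 873600 kN*s

873600 kN*s


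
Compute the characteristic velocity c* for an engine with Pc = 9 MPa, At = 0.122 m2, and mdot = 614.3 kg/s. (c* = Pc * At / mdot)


c* = 9e6 * 0.122 / 614.3 = 1787 m/s

1787 m/s


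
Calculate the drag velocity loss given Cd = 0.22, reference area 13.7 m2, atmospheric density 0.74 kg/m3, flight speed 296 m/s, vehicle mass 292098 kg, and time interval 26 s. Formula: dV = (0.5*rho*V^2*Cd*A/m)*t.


D = 0.5 * 0.74 * 296^2 * 0.22 * 13.7 = 97707.61 N
a = 97707.61 / 292098 = 0.3345 m/s2
dV = 0.3345 * 26 = 8.7 m/s

8.7 m/s


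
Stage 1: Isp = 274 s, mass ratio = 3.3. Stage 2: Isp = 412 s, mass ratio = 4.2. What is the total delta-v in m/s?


dV1 = 274 * 9.81 * ln(3.3) = 3209.2 m/s
dV2 = 412 * 9.81 * ln(4.2) = 5800.2 m/s
Total dV = 3209.2 + 5800.2 = 9009.4 m/s ~ 9009 m/s

9009 m/s


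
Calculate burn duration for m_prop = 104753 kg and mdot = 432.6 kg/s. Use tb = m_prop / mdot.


tb = 104753 / 432.6 = 242.1 s

242.1 s


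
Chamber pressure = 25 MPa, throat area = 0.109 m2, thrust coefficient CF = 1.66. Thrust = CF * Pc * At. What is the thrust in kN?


F = 1.66 * 25e6 * 0.109 = 4.5235e+06 N = 4523.5 kN

4523.5 kN


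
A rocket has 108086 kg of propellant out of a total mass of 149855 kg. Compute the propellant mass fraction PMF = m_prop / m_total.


PMF = 108086 / 149855 = 0.721

0.721


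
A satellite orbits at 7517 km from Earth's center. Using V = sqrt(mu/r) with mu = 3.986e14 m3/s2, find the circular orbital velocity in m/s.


V = sqrt(3.986e14 / 7517000) = 7282 m/s

7282 m/s


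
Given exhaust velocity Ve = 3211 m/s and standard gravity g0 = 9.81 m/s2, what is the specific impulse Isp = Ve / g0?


Isp = Ve / g0 = 3211 / 9.81 = 327.3 s

327.3 s


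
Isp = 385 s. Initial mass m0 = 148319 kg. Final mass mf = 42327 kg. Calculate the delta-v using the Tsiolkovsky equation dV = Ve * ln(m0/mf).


Ve = 385 * 9.81 = 3776.85 m/s
dV = 3776.85 * ln(148319/42327) = 4736 m/s

4736 m/s


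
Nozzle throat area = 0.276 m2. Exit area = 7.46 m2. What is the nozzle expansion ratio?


AR = 7.46 / 0.276 = 27.0

27.0


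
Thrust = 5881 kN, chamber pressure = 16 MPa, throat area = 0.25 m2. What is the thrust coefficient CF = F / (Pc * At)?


CF = 5881000 / (16e6 * 0.25) = 1.47

1.47


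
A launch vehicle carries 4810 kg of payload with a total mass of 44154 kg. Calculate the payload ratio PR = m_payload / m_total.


PR = 4810 / 44154 = 0.1089

0.1089


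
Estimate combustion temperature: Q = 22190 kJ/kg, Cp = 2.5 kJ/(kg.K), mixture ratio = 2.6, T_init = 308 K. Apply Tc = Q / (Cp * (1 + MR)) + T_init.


Tc = 22190 / (2.5 * (1 + 2.6)) + 308 = 2774 K

2774 K


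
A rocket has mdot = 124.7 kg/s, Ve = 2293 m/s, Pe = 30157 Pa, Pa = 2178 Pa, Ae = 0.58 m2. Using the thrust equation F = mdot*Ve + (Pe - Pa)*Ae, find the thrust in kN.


F = 124.7 * 2293 + (30157 - 2178) * 0.58 = 302165.0 N = 302.2 kN

302.2 kN


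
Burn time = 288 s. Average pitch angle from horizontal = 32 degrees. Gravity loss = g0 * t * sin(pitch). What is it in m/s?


GL = 9.81 * 288 * sin(32 deg) = 1497 m/s

1497 m/s


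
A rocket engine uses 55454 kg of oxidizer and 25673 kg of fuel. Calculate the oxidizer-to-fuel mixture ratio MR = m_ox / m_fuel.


MR = 55454 / 25673 = 2.16

2.16


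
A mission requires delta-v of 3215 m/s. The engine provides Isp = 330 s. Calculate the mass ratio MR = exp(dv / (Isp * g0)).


Ve = 330 * 9.81 = 3237.3 m/s
MR = exp(3215 / 3237.3) = 2.7

2.7


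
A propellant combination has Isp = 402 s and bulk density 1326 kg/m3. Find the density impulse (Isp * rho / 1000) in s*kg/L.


rho*Isp = 402 * 1326 / 1000 = 533 s*kg/L

533 s*kg/L


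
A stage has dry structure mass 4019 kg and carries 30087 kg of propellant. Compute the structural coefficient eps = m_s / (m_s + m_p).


eps = 4019 / (4019 + 30087) = 0.1178

0.1178


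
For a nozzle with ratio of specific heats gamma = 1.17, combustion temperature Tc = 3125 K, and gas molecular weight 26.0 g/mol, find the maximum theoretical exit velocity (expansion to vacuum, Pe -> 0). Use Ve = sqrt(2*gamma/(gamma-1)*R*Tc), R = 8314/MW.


R = 8314 / 26.0 = 319.77 J/(kg.K)
Ve = sqrt(2 * 1.17 / (1.17 - 1) * 319.77 * 3125) = 3709 m/s

3709 m/s


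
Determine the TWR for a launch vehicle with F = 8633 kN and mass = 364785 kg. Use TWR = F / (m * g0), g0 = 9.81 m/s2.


TWR = 8633000 / (364785 * 9.81) = 2.41

2.41


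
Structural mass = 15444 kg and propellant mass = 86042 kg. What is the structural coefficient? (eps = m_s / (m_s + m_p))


eps = 15444 / (15444 + 86042) = 0.1522

0.1522


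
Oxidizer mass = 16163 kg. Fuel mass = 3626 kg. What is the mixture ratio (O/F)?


MR = 16163 / 3626 = 4.46

4.46


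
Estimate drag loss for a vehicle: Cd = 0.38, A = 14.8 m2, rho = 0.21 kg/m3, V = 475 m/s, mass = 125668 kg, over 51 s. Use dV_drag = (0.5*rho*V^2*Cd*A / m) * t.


D = 0.5 * 0.21 * 475^2 * 0.38 * 14.8 = 133236.08 N
a = 133236.08 / 125668 = 1.0602 m/s2
dV = 1.0602 * 51 = 54.1 m/s

54.1 m/s


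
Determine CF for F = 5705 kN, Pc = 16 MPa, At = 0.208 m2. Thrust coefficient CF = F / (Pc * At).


CF = 5705000 / (16e6 * 0.208) = 1.71

1.71


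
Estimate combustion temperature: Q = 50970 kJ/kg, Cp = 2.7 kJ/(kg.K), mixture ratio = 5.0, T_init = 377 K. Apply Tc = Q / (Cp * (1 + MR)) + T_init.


Tc = 50970 / (2.7 * (1 + 5.0)) + 377 = 3523 K

3523 K


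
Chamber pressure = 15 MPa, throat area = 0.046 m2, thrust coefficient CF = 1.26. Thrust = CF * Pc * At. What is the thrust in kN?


F = 1.26 * 15e6 * 0.046 = 869400.0 N = 869.4 kN

869.4 kN


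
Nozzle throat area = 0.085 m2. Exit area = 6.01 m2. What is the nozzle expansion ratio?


AR = 6.01 / 0.085 = 70.7

70.7


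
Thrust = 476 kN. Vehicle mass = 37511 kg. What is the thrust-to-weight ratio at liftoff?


TWR = 476000 / (37511 * 9.81) = 1.29

1.29


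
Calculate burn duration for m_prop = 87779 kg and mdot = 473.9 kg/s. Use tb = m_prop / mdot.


tb = 87779 / 473.9 = 185.2 s

185.2 s


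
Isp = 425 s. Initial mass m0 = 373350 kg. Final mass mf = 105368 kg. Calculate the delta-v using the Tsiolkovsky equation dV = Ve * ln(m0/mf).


Ve = 425 * 9.81 = 4169.25 m/s
dV = 4169.25 * ln(373350/105368) = 5274 m/s

5274 m/s


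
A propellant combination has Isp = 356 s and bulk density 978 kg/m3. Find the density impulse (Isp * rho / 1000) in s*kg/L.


rho*Isp = 356 * 978 / 1000 = 348 s*kg/L

348 s*kg/L


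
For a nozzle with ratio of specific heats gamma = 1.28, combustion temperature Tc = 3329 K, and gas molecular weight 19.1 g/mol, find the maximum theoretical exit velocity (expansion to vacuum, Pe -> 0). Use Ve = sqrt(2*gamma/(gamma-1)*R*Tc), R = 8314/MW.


R = 8314 / 19.1 = 435.29 J/(kg.K)
Ve = sqrt(2 * 1.28 / (1.28 - 1) * 435.29 * 3329) = 3640 m/s

3640 m/s
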